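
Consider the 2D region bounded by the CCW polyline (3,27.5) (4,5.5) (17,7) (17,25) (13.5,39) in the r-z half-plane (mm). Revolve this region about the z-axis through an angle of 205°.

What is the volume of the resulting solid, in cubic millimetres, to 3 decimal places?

Volume = 13415.355 mm³

Profile (r,z), 5 vertices: (3,27.5) (4,5.5) (17,7) (17,25) (13.5,39)
edge 0: (3,27.5)→(4,5.5)  cross = 3·5.5 − 4·27.5 = -93.5000; (r_i+r_j)·cross = 7·-93.5000 = -654.5000
edge 1: (4,5.5)→(17,7)  cross = 4·7 − 17·5.5 = -65.5000; (r_i+r_j)·cross = 21·-65.5000 = -1375.5000
edge 2: (17,7)→(17,25)  cross = 17·25 − 17·7 = 306.0000; (r_i+r_j)·cross = 34·306.0000 = 10404.0000
edge 3: (17,25)→(13.5,39)  cross = 17·39 − 13.5·25 = 325.5000; (r_i+r_j)·cross = 30.5·325.5000 = 9927.7500
edge 4: (13.5,39)→(3,27.5)  cross = 13.5·27.5 − 3·39 = 254.2500; (r_i+r_j)·cross = 16.5·254.2500 = 4195.1250
Σcross = 726.7500 → A = |Σcross|/2 = 363.3750 mm²
Σ(r_i+r_j)·cross = 22496.8750 → first moment M = |Σ|/6 = 3749.4792
R_c = M/A = 3749.4792/363.3750 = 10.3185 mm
θ = 205° = 3.577925 rad
V = θ·R_c·A = 3.577925·10.3185·363.3750 = 13415.355 mm³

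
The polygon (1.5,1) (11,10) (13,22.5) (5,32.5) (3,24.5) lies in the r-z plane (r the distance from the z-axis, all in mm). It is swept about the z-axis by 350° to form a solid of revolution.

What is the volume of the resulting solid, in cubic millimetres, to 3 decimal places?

Profile (r,z), 5 vertices: (1.5,1) (11,10) (13,22.5) (5,32.5) (3,24.5)
edge 0: (1.5,1)→(11,10)  cross = 1.5·10 − 11·1 = 4.0000; (r_i+r_j)·cross = 12.5·4.0000 = 50.0000
edge 1: (11,10)→(13,22.5)  cross = 11·22.5 − 13·10 = 117.5000; (r_i+r_j)·cross = 24·117.5000 = 2820.0000
edge 2: (13,22.5)→(5,32.5)  cross = 13·32.5 − 5·22.5 = 310.0000; (r_i+r_j)·cross = 18·310.0000 = 5580.0000
edge 3: (5,32.5)→(3,24.5)  cross = 5·24.5 − 3·32.5 = 25.0000; (r_i+r_j)·cross = 8·25.0000 = 200.0000
edge 4: (3,24.5)→(1.5,1)  cross = 3·1 − 1.5·24.5 = -33.7500; (r_i+r_j)·cross = 4.5·-33.7500 = -151.8750
Σcross = 422.7500 → A = |Σcross|/2 = 211.3750 mm²
Σ(r_i+r_j)·cross = 8498.1250 → first moment M = |Σ|/6 = 1416.3542
R_c = M/A = 1416.3542/211.3750 = 6.7007 mm
θ = 350° = 6.108652 rad
V = θ·R_c·A = 6.108652·6.7007·211.3750 = 8652.015 mm³

Volume = 8652.015 mm³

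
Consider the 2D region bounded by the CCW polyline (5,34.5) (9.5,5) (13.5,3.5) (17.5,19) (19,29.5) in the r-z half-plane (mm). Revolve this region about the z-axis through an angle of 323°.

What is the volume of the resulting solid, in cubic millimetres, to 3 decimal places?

Profile (r,z), 5 vertices: (5,34.5) (9.5,5) (13.5,3.5) (17.5,19) (19,29.5)
edge 0: (5,34.5)→(9.5,5)  cross = 5·5 − 9.5·34.5 = -302.7500; (r_i+r_j)·cross = 14.5·-302.7500 = -4389.8750
edge 1: (9.5,5)→(13.5,3.5)  cross = 9.5·3.5 − 13.5·5 = -34.2500; (r_i+r_j)·cross = 23·-34.2500 = -787.7500
edge 2: (13.5,3.5)→(17.5,19)  cross = 13.5·19 − 17.5·3.5 = 195.2500; (r_i+r_j)·cross = 31·195.2500 = 6052.7500
edge 3: (17.5,19)→(19,29.5)  cross = 17.5·29.5 − 19·19 = 155.2500; (r_i+r_j)·cross = 36.5·155.2500 = 5666.6250
edge 4: (19,29.5)→(5,34.5)  cross = 19·34.5 − 5·29.5 = 508.0000; (r_i+r_j)·cross = 24·508.0000 = 12192.0000
Σcross = 521.5000 → A = |Σcross|/2 = 260.7500 mm²
Σ(r_i+r_j)·cross = 18733.7500 → first moment M = |Σ|/6 = 3122.2917
R_c = M/A = 3122.2917/260.7500 = 11.9743 mm
θ = 323° = 5.637413 rad
V = θ·R_c·A = 5.637413·11.9743·260.7500 = 17601.649 mm³

Volume = 17601.649 mm³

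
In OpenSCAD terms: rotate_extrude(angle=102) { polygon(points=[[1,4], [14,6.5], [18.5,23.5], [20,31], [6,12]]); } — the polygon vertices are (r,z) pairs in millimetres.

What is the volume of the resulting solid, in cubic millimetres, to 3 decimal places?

Volume = 3416.458 mm³

Profile (r,z), 5 vertices: (1,4) (14,6.5) (18.5,23.5) (20,31) (6,12)
edge 0: (1,4)→(14,6.5)  cross = 1·6.5 − 14·4 = -49.5000; (r_i+r_j)·cross = 15·-49.5000 = -742.5000
edge 1: (14,6.5)→(18.5,23.5)  cross = 14·23.5 − 18.5·6.5 = 208.7500; (r_i+r_j)·cross = 32.5·208.7500 = 6784.3750
edge 2: (18.5,23.5)→(20,31)  cross = 18.5·31 − 20·23.5 = 103.5000; (r_i+r_j)·cross = 38.5·103.5000 = 3984.7500
edge 3: (20,31)→(6,12)  cross = 20·12 − 6·31 = 54.0000; (r_i+r_j)·cross = 26·54.0000 = 1404.0000
edge 4: (6,12)→(1,4)  cross = 6·4 − 1·12 = 12.0000; (r_i+r_j)·cross = 7·12.0000 = 84.0000
Σcross = 328.7500 → A = |Σcross|/2 = 164.3750 mm²
Σ(r_i+r_j)·cross = 11514.6250 → first moment M = |Σ|/6 = 1919.1042
R_c = M/A = 1919.1042/164.3750 = 11.6752 mm
θ = 102° = 1.780236 rad
V = θ·R_c·A = 1.780236·11.6752·164.3750 = 3416.458 mm³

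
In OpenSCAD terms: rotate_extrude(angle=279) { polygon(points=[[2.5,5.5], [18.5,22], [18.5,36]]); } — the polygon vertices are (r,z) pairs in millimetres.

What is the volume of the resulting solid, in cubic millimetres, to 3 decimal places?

Volume = 7180.843 mm³

Profile (r,z), 3 vertices: (2.5,5.5) (18.5,22) (18.5,36)
edge 0: (2.5,5.5)→(18.5,22)  cross = 2.5·22 − 18.5·5.5 = -46.7500; (r_i+r_j)·cross = 21·-46.7500 = -981.7500
edge 1: (18.5,22)→(18.5,36)  cross = 18.5·36 − 18.5·22 = 259.0000; (r_i+r_j)·cross = 37·259.0000 = 9583.0000
edge 2: (18.5,36)→(2.5,5.5)  cross = 18.5·5.5 − 2.5·36 = 11.7500; (r_i+r_j)·cross = 21·11.7500 = 246.7500
Σcross = 224.0000 → A = |Σcross|/2 = 112.0000 mm²
Σ(r_i+r_j)·cross = 8848.0000 → first moment M = |Σ|/6 = 1474.6667
R_c = M/A = 1474.6667/112.0000 = 13.1667 mm
θ = 279° = 4.869469 rad
V = θ·R_c·A = 4.869469·13.1667·112.0000 = 7180.843 mm³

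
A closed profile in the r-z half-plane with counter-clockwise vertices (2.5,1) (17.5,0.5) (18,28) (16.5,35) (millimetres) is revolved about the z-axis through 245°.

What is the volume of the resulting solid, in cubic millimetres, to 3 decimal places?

Profile (r,z), 4 vertices: (2.5,1) (17.5,0.5) (18,28) (16.5,35)
edge 0: (2.5,1)→(17.5,0.5)  cross = 2.5·0.5 − 17.5·1 = -16.2500; (r_i+r_j)·cross = 20·-16.2500 = -325.0000
edge 1: (17.5,0.5)→(18,28)  cross = 17.5·28 − 18·0.5 = 481.0000; (r_i+r_j)·cross = 35.5·481.0000 = 17075.5000
edge 2: (18,28)→(16.5,35)  cross = 18·35 − 16.5·28 = 168.0000; (r_i+r_j)·cross = 34.5·168.0000 = 5796.0000
edge 3: (16.5,35)→(2.5,1)  cross = 16.5·1 − 2.5·35 = -71.0000; (r_i+r_j)·cross = 19·-71.0000 = -1349.0000
Σcross = 561.7500 → A = |Σcross|/2 = 280.8750 mm²
Σ(r_i+r_j)·cross = 21197.5000 → first moment M = |Σ|/6 = 3532.9167
R_c = M/A = 3532.9167/280.8750 = 12.5783 mm
θ = 245° = 4.276057 rad
V = θ·R_c·A = 4.276057·12.5783·280.8750 = 15106.952 mm³

Volume = 15106.952 mm³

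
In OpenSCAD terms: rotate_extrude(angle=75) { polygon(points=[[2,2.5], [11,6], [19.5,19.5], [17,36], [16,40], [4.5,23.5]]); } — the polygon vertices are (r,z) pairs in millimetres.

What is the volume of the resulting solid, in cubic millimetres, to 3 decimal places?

Volume = 5129.768 mm³

Profile (r,z), 6 vertices: (2,2.5) (11,6) (19.5,19.5) (17,36) (16,40) (4.5,23.5)
edge 0: (2,2.5)→(11,6)  cross = 2·6 − 11·2.5 = -15.5000; (r_i+r_j)·cross = 13·-15.5000 = -201.5000
edge 1: (11,6)→(19.5,19.5)  cross = 11·19.5 − 19.5·6 = 97.5000; (r_i+r_j)·cross = 30.5·97.5000 = 2973.7500
edge 2: (19.5,19.5)→(17,36)  cross = 19.5·36 − 17·19.5 = 370.5000; (r_i+r_j)·cross = 36.5·370.5000 = 13523.2500
edge 3: (17,36)→(16,40)  cross = 17·40 − 16·36 = 104.0000; (r_i+r_j)·cross = 33·104.0000 = 3432.0000
edge 4: (16,40)→(4.5,23.5)  cross = 16·23.5 − 4.5·40 = 196.0000; (r_i+r_j)·cross = 20.5·196.0000 = 4018.0000
edge 5: (4.5,23.5)→(2,2.5)  cross = 4.5·2.5 − 2·23.5 = -35.7500; (r_i+r_j)·cross = 6.5·-35.7500 = -232.3750
Σcross = 716.7500 → A = |Σcross|/2 = 358.3750 mm²
Σ(r_i+r_j)·cross = 23513.1250 → first moment M = |Σ|/6 = 3918.8542
R_c = M/A = 3918.8542/358.3750 = 10.9351 mm
θ = 75° = 1.308997 rad
V = θ·R_c·A = 1.308997·10.9351·358.3750 = 5129.768 mm³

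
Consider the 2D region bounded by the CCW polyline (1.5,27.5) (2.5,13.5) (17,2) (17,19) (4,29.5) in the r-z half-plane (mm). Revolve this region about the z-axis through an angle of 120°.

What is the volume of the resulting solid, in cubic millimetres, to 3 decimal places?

Profile (r,z), 5 vertices: (1.5,27.5) (2.5,13.5) (17,2) (17,19) (4,29.5)
edge 0: (1.5,27.5)→(2.5,13.5)  cross = 1.5·13.5 − 2.5·27.5 = -48.5000; (r_i+r_j)·cross = 4·-48.5000 = -194.0000
edge 1: (2.5,13.5)→(17,2)  cross = 2.5·2 − 17·13.5 = -224.5000; (r_i+r_j)·cross = 19.5·-224.5000 = -4377.7500
edge 2: (17,2)→(17,19)  cross = 17·19 − 17·2 = 289.0000; (r_i+r_j)·cross = 34·289.0000 = 9826.0000
edge 3: (17,19)→(4,29.5)  cross = 17·29.5 − 4·19 = 425.5000; (r_i+r_j)·cross = 21·425.5000 = 8935.5000
edge 4: (4,29.5)→(1.5,27.5)  cross = 4·27.5 − 1.5·29.5 = 65.7500; (r_i+r_j)·cross = 5.5·65.7500 = 361.6250
Σcross = 507.2500 → A = |Σcross|/2 = 253.6250 mm²
Σ(r_i+r_j)·cross = 14551.3750 → first moment M = |Σ|/6 = 2425.2292
R_c = M/A = 2425.2292/253.6250 = 9.5623 mm
θ = 120° = 2.094395 rad
V = θ·R_c·A = 2.094395·9.5623·253.6250 = 5079.388 mm³

Volume = 5079.388 mm³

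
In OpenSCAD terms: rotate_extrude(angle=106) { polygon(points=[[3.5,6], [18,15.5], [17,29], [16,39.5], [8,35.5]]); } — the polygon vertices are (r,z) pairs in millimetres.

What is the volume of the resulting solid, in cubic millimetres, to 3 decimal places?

Profile (r,z), 5 vertices: (3.5,6) (18,15.5) (17,29) (16,39.5) (8,35.5)
edge 0: (3.5,6)→(18,15.5)  cross = 3.5·15.5 − 18·6 = -53.7500; (r_i+r_j)·cross = 21.5·-53.7500 = -1155.6250
edge 1: (18,15.5)→(17,29)  cross = 18·29 − 17·15.5 = 258.5000; (r_i+r_j)·cross = 35·258.5000 = 9047.5000
edge 2: (17,29)→(16,39.5)  cross = 17·39.5 − 16·29 = 207.5000; (r_i+r_j)·cross = 33·207.5000 = 6847.5000
edge 3: (16,39.5)→(8,35.5)  cross = 16·35.5 − 8·39.5 = 252.0000; (r_i+r_j)·cross = 24·252.0000 = 6048.0000
edge 4: (8,35.5)→(3.5,6)  cross = 8·6 − 3.5·35.5 = -76.2500; (r_i+r_j)·cross = 11.5·-76.2500 = -876.8750
Σcross = 588.0000 → A = |Σcross|/2 = 294.0000 mm²
Σ(r_i+r_j)·cross = 19910.5000 → first moment M = |Σ|/6 = 3318.4167
R_c = M/A = 3318.4167/294.0000 = 11.2871 mm
θ = 106° = 1.850049 rad
V = θ·R_c·A = 1.850049·11.2871·294.0000 = 6139.233 mm³

Volume = 6139.233 mm³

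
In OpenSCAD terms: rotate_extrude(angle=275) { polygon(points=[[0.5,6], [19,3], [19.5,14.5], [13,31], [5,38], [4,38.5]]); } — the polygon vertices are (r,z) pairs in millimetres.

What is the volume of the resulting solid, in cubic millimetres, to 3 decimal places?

Volume = 20933.397 mm³

Profile (r,z), 6 vertices: (0.5,6) (19,3) (19.5,14.5) (13,31) (5,38) (4,38.5)
edge 0: (0.5,6)→(19,3)  cross = 0.5·3 − 19·6 = -112.5000; (r_i+r_j)·cross = 19.5·-112.5000 = -2193.7500
edge 1: (19,3)→(19.5,14.5)  cross = 19·14.5 − 19.5·3 = 217.0000; (r_i+r_j)·cross = 38.5·217.0000 = 8354.5000
edge 2: (19.5,14.5)→(13,31)  cross = 19.5·31 − 13·14.5 = 416.0000; (r_i+r_j)·cross = 32.5·416.0000 = 13520.0000
edge 3: (13,31)→(5,38)  cross = 13·38 − 5·31 = 339.0000; (r_i+r_j)·cross = 18·339.0000 = 6102.0000
edge 4: (5,38)→(4,38.5)  cross = 5·38.5 − 4·38 = 40.5000; (r_i+r_j)·cross = 9·40.5000 = 364.5000
edge 5: (4,38.5)→(0.5,6)  cross = 4·6 − 0.5·38.5 = 4.7500; (r_i+r_j)·cross = 4.5·4.7500 = 21.3750
Σcross = 904.7500 → A = |Σcross|/2 = 452.3750 mm²
Σ(r_i+r_j)·cross = 26168.6250 → first moment M = |Σ|/6 = 4361.4375
R_c = M/A = 4361.4375/452.3750 = 9.6412 mm
θ = 275° = 4.799655 rad
V = θ·R_c·A = 4.799655·9.6412·452.3750 = 20933.397 mm³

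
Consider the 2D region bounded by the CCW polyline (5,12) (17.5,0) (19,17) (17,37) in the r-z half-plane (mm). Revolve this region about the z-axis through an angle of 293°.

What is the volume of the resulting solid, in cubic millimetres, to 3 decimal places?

Volume = 18286.788 mm³

Profile (r,z), 4 vertices: (5,12) (17.5,0) (19,17) (17,37)
edge 0: (5,12)→(17.5,0)  cross = 5·0 − 17.5·12 = -210.0000; (r_i+r_j)·cross = 22.5·-210.0000 = -4725.0000
edge 1: (17.5,0)→(19,17)  cross = 17.5·17 − 19·0 = 297.5000; (r_i+r_j)·cross = 36.5·297.5000 = 10858.7500
edge 2: (19,17)→(17,37)  cross = 19·37 − 17·17 = 414.0000; (r_i+r_j)·cross = 36·414.0000 = 14904.0000
edge 3: (17,37)→(5,12)  cross = 17·12 − 5·37 = 19.0000; (r_i+r_j)·cross = 22·19.0000 = 418.0000
Σcross = 520.5000 → A = |Σcross|/2 = 260.2500 mm²
Σ(r_i+r_j)·cross = 21455.7500 → first moment M = |Σ|/6 = 3575.9583
R_c = M/A = 3575.9583/260.2500 = 13.7405 mm
θ = 293° = 5.113815 rad
V = θ·R_c·A = 5.113815·13.7405·260.2500 = 18286.788 mm³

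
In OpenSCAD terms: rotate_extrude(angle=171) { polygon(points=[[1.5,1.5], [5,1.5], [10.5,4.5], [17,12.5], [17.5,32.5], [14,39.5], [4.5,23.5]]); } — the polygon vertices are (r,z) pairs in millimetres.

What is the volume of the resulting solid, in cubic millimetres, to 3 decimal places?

Profile (r,z), 7 vertices: (1.5,1.5) (5,1.5) (10.5,4.5) (17,12.5) (17.5,32.5) (14,39.5) (4.5,23.5)
edge 0: (1.5,1.5)→(5,1.5)  cross = 1.5·1.5 − 5·1.5 = -5.2500; (r_i+r_j)·cross = 6.5·-5.2500 = -34.1250
edge 1: (5,1.5)→(10.5,4.5)  cross = 5·4.5 − 10.5·1.5 = 6.7500; (r_i+r_j)·cross = 15.5·6.7500 = 104.6250
edge 2: (10.5,4.5)→(17,12.5)  cross = 10.5·12.5 − 17·4.5 = 54.7500; (r_i+r_j)·cross = 27.5·54.7500 = 1505.6250
edge 3: (17,12.5)→(17.5,32.5)  cross = 17·32.5 − 17.5·12.5 = 333.7500; (r_i+r_j)·cross = 34.5·333.7500 = 11514.3750
edge 4: (17.5,32.5)→(14,39.5)  cross = 17.5·39.5 − 14·32.5 = 236.2500; (r_i+r_j)·cross = 31.5·236.2500 = 7441.8750
edge 5: (14,39.5)→(4.5,23.5)  cross = 14·23.5 − 4.5·39.5 = 151.2500; (r_i+r_j)·cross = 18.5·151.2500 = 2798.1250
edge 6: (4.5,23.5)→(1.5,1.5)  cross = 4.5·1.5 − 1.5·23.5 = -28.5000; (r_i+r_j)·cross = 6·-28.5000 = -171.0000
Σcross = 749.0000 → A = |Σcross|/2 = 374.5000 mm²
Σ(r_i+r_j)·cross = 23159.5000 → first moment M = |Σ|/6 = 3859.9167
R_c = M/A = 3859.9167/374.5000 = 10.3069 mm
θ = 171° = 2.984513 rad
V = θ·R_c·A = 2.984513·10.3069·374.5000 = 11519.972 mm³

Volume = 11519.972 mm³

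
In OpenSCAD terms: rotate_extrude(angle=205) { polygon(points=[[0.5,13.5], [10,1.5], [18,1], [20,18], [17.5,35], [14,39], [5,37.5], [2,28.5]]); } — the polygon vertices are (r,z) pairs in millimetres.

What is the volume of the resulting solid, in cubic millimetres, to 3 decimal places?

Volume = 22029.284 mm³

Profile (r,z), 8 vertices: (0.5,13.5) (10,1.5) (18,1) (20,18) (17.5,35) (14,39) (5,37.5) (2,28.5)
edge 0: (0.5,13.5)→(10,1.5)  cross = 0.5·1.5 − 10·13.5 = -134.2500; (r_i+r_j)·cross = 10.5·-134.2500 = -1409.6250
edge 1: (10,1.5)→(18,1)  cross = 10·1 − 18·1.5 = -17.0000; (r_i+r_j)·cross = 28·-17.0000 = -476.0000
edge 2: (18,1)→(20,18)  cross = 18·18 − 20·1 = 304.0000; (r_i+r_j)·cross = 38·304.0000 = 11552.0000
edge 3: (20,18)→(17.5,35)  cross = 20·35 − 17.5·18 = 385.0000; (r_i+r_j)·cross = 37.5·385.0000 = 14437.5000
edge 4: (17.5,35)→(14,39)  cross = 17.5·39 − 14·35 = 192.5000; (r_i+r_j)·cross = 31.5·192.5000 = 6063.7500
edge 5: (14,39)→(5,37.5)  cross = 14·37.5 − 5·39 = 330.0000; (r_i+r_j)·cross = 19·330.0000 = 6270.0000
edge 6: (5,37.5)→(2,28.5)  cross = 5·28.5 − 2·37.5 = 67.5000; (r_i+r_j)·cross = 7·67.5000 = 472.5000
edge 7: (2,28.5)→(0.5,13.5)  cross = 2·13.5 − 0.5·28.5 = 12.7500; (r_i+r_j)·cross = 2.5·12.7500 = 31.8750
Σcross = 1140.5000 → A = |Σcross|/2 = 570.2500 mm²
Σ(r_i+r_j)·cross = 36942.0000 → first moment M = |Σ|/6 = 6157.0000
R_c = M/A = 6157.0000/570.2500 = 10.7970 mm
θ = 205° = 3.577925 rad
V = θ·R_c·A = 3.577925·10.7970·570.2500 = 22029.284 mm³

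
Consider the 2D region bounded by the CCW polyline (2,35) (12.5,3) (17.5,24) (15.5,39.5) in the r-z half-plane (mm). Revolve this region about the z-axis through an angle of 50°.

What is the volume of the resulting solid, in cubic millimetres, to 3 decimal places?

Volume = 2881.939 mm³

Profile (r,z), 4 vertices: (2,35) (12.5,3) (17.5,24) (15.5,39.5)
edge 0: (2,35)→(12.5,3)  cross = 2·3 − 12.5·35 = -431.5000; (r_i+r_j)·cross = 14.5·-431.5000 = -6256.7500
edge 1: (12.5,3)→(17.5,24)  cross = 12.5·24 − 17.5·3 = 247.5000; (r_i+r_j)·cross = 30·247.5000 = 7425.0000
edge 2: (17.5,24)→(15.5,39.5)  cross = 17.5·39.5 − 15.5·24 = 319.2500; (r_i+r_j)·cross = 33·319.2500 = 10535.2500
edge 3: (15.5,39.5)→(2,35)  cross = 15.5·35 − 2·39.5 = 463.5000; (r_i+r_j)·cross = 17.5·463.5000 = 8111.2500
Σcross = 598.7500 → A = |Σcross|/2 = 299.3750 mm²
Σ(r_i+r_j)·cross = 19814.7500 → first moment M = |Σ|/6 = 3302.4583
R_c = M/A = 3302.4583/299.3750 = 11.0312 mm
θ = 50° = 0.872665 rad
V = θ·R_c·A = 0.872665·11.0312·299.3750 = 2881.939 mm³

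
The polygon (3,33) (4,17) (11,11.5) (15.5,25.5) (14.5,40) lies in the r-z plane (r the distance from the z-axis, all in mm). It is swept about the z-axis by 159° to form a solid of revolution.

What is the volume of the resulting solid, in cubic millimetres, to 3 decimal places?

Profile (r,z), 5 vertices: (3,33) (4,17) (11,11.5) (15.5,25.5) (14.5,40)
edge 0: (3,33)→(4,17)  cross = 3·17 − 4·33 = -81.0000; (r_i+r_j)·cross = 7·-81.0000 = -567.0000
edge 1: (4,17)→(11,11.5)  cross = 4·11.5 − 11·17 = -141.0000; (r_i+r_j)·cross = 15·-141.0000 = -2115.0000
edge 2: (11,11.5)→(15.5,25.5)  cross = 11·25.5 − 15.5·11.5 = 102.2500; (r_i+r_j)·cross = 26.5·102.2500 = 2709.6250
edge 3: (15.5,25.5)→(14.5,40)  cross = 15.5·40 − 14.5·25.5 = 250.2500; (r_i+r_j)·cross = 30·250.2500 = 7507.5000
edge 4: (14.5,40)→(3,33)  cross = 14.5·33 − 3·40 = 358.5000; (r_i+r_j)·cross = 17.5·358.5000 = 6273.7500
Σcross = 489.0000 → A = |Σcross|/2 = 244.5000 mm²
Σ(r_i+r_j)·cross = 13808.8750 → first moment M = |Σ|/6 = 2301.4792
R_c = M/A = 2301.4792/244.5000 = 9.4130 mm
θ = 159° = 2.775074 rad
V = θ·R_c·A = 2.775074·9.4130·244.5000 = 6386.774 mm³

Volume = 6386.774 mm³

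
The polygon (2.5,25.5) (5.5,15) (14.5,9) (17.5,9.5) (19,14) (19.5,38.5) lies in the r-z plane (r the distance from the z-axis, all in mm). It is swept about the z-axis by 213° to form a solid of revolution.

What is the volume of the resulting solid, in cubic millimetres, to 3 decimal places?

Profile (r,z), 6 vertices: (2.5,25.5) (5.5,15) (14.5,9) (17.5,9.5) (19,14) (19.5,38.5)
edge 0: (2.5,25.5)→(5.5,15)  cross = 2.5·15 − 5.5·25.5 = -102.7500; (r_i+r_j)·cross = 8·-102.7500 = -822.0000
edge 1: (5.5,15)→(14.5,9)  cross = 5.5·9 − 14.5·15 = -168.0000; (r_i+r_j)·cross = 20·-168.0000 = -3360.0000
edge 2: (14.5,9)→(17.5,9.5)  cross = 14.5·9.5 − 17.5·9 = -19.7500; (r_i+r_j)·cross = 32·-19.7500 = -632.0000
edge 3: (17.5,9.5)→(19,14)  cross = 17.5·14 − 19·9.5 = 64.5000; (r_i+r_j)·cross = 36.5·64.5000 = 2354.2500
edge 4: (19,14)→(19.5,38.5)  cross = 19·38.5 − 19.5·14 = 458.5000; (r_i+r_j)·cross = 38.5·458.5000 = 17652.2500
edge 5: (19.5,38.5)→(2.5,25.5)  cross = 19.5·25.5 − 2.5·38.5 = 401.0000; (r_i+r_j)·cross = 22·401.0000 = 8822.0000
Σcross = 633.5000 → A = |Σcross|/2 = 316.7500 mm²
Σ(r_i+r_j)·cross = 24014.5000 → first moment M = |Σ|/6 = 4002.4167
R_c = M/A = 4002.4167/316.7500 = 12.6359 mm
θ = 213° = 3.717551 rad
V = θ·R_c·A = 3.717551·12.6359·316.7500 = 14879.189 mm³

Volume = 14879.189 mm³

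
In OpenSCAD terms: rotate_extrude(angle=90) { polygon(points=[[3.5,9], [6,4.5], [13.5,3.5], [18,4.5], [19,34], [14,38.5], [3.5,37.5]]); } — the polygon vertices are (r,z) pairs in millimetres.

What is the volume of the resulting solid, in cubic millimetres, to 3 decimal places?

Volume = 8595.856 mm³

Profile (r,z), 7 vertices: (3.5,9) (6,4.5) (13.5,3.5) (18,4.5) (19,34) (14,38.5) (3.5,37.5)
edge 0: (3.5,9)→(6,4.5)  cross = 3.5·4.5 − 6·9 = -38.2500; (r_i+r_j)·cross = 9.5·-38.2500 = -363.3750
edge 1: (6,4.5)→(13.5,3.5)  cross = 6·3.5 − 13.5·4.5 = -39.7500; (r_i+r_j)·cross = 19.5·-39.7500 = -775.1250
edge 2: (13.5,3.5)→(18,4.5)  cross = 13.5·4.5 − 18·3.5 = -2.2500; (r_i+r_j)·cross = 31.5·-2.2500 = -70.8750
edge 3: (18,4.5)→(19,34)  cross = 18·34 − 19·4.5 = 526.5000; (r_i+r_j)·cross = 37·526.5000 = 19480.5000
edge 4: (19,34)→(14,38.5)  cross = 19·38.5 − 14·34 = 255.5000; (r_i+r_j)·cross = 33·255.5000 = 8431.5000
edge 5: (14,38.5)→(3.5,37.5)  cross = 14·37.5 − 3.5·38.5 = 390.2500; (r_i+r_j)·cross = 17.5·390.2500 = 6829.3750
edge 6: (3.5,37.5)→(3.5,9)  cross = 3.5·9 − 3.5·37.5 = -99.7500; (r_i+r_j)·cross = 7·-99.7500 = -698.2500
Σcross = 992.2500 → A = |Σcross|/2 = 496.1250 mm²
Σ(r_i+r_j)·cross = 32833.7500 → first moment M = |Σ|/6 = 5472.2917
R_c = M/A = 5472.2917/496.1250 = 11.0301 mm
θ = 90° = 1.570796 rad
V = θ·R_c·A = 1.570796·11.0301·496.1250 = 8595.856 mm³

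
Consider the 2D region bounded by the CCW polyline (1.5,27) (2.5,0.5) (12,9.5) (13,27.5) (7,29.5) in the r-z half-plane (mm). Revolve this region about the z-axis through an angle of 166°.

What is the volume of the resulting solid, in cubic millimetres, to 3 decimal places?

Volume = 4926.888 mm³

Profile (r,z), 5 vertices: (1.5,27) (2.5,0.5) (12,9.5) (13,27.5) (7,29.5)
edge 0: (1.5,27)→(2.5,0.5)  cross = 1.5·0.5 − 2.5·27 = -66.7500; (r_i+r_j)·cross = 4·-66.7500 = -267.0000
edge 1: (2.5,0.5)→(12,9.5)  cross = 2.5·9.5 − 12·0.5 = 17.7500; (r_i+r_j)·cross = 14.5·17.7500 = 257.3750
edge 2: (12,9.5)→(13,27.5)  cross = 12·27.5 − 13·9.5 = 206.5000; (r_i+r_j)·cross = 25·206.5000 = 5162.5000
edge 3: (13,27.5)→(7,29.5)  cross = 13·29.5 − 7·27.5 = 191.0000; (r_i+r_j)·cross = 20·191.0000 = 3820.0000
edge 4: (7,29.5)→(1.5,27)  cross = 7·27 − 1.5·29.5 = 144.7500; (r_i+r_j)·cross = 8.5·144.7500 = 1230.3750
Σcross = 493.2500 → A = |Σcross|/2 = 246.6250 mm²
Σ(r_i+r_j)·cross = 10203.2500 → first moment M = |Σ|/6 = 1700.5417
R_c = M/A = 1700.5417/246.6250 = 6.8953 mm
θ = 166° = 2.897247 rad
V = θ·R_c·A = 2.897247·6.8953·246.6250 = 4926.888 mm³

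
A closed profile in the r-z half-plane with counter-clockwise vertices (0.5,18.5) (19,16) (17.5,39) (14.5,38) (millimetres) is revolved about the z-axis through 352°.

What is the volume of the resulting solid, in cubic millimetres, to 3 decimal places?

Profile (r,z), 4 vertices: (0.5,18.5) (19,16) (17.5,39) (14.5,38)
edge 0: (0.5,18.5)→(19,16)  cross = 0.5·16 − 19·18.5 = -343.5000; (r_i+r_j)·cross = 19.5·-343.5000 = -6698.2500
edge 1: (19,16)→(17.5,39)  cross = 19·39 − 17.5·16 = 461.0000; (r_i+r_j)·cross = 36.5·461.0000 = 16826.5000
edge 2: (17.5,39)→(14.5,38)  cross = 17.5·38 − 14.5·39 = 99.5000; (r_i+r_j)·cross = 32·99.5000 = 3184.0000
edge 3: (14.5,38)→(0.5,18.5)  cross = 14.5·18.5 − 0.5·38 = 249.2500; (r_i+r_j)·cross = 15·249.2500 = 3738.7500
Σcross = 466.2500 → A = |Σcross|/2 = 233.1250 mm²
Σ(r_i+r_j)·cross = 17051.0000 → first moment M = |Σ|/6 = 2841.8333
R_c = M/A = 2841.8333/233.1250 = 12.1902 mm
θ = 352° = 6.143559 rad
V = θ·R_c·A = 6.143559·12.1902·233.1250 = 17458.971 mm³

Volume = 17458.971 mm³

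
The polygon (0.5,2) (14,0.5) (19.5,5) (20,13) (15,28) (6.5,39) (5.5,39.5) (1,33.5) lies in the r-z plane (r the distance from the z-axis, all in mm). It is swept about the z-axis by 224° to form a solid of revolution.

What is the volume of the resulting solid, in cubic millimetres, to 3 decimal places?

Profile (r,z), 8 vertices: (0.5,2) (14,0.5) (19.5,5) (20,13) (15,28) (6.5,39) (5.5,39.5) (1,33.5)
edge 0: (0.5,2)→(14,0.5)  cross = 0.5·0.5 − 14·2 = -27.7500; (r_i+r_j)·cross = 14.5·-27.7500 = -402.3750
edge 1: (14,0.5)→(19.5,5)  cross = 14·5 − 19.5·0.5 = 60.2500; (r_i+r_j)·cross = 33.5·60.2500 = 2018.3750
edge 2: (19.5,5)→(20,13)  cross = 19.5·13 − 20·5 = 153.5000; (r_i+r_j)·cross = 39.5·153.5000 = 6063.2500
edge 3: (20,13)→(15,28)  cross = 20·28 − 15·13 = 365.0000; (r_i+r_j)·cross = 35·365.0000 = 12775.0000
edge 4: (15,28)→(6.5,39)  cross = 15·39 − 6.5·28 = 403.0000; (r_i+r_j)·cross = 21.5·403.0000 = 8664.5000
edge 5: (6.5,39)→(5.5,39.5)  cross = 6.5·39.5 − 5.5·39 = 42.2500; (r_i+r_j)·cross = 12·42.2500 = 507.0000
edge 6: (5.5,39.5)→(1,33.5)  cross = 5.5·33.5 − 1·39.5 = 144.7500; (r_i+r_j)·cross = 6.5·144.7500 = 940.8750
edge 7: (1,33.5)→(0.5,2)  cross = 1·2 − 0.5·33.5 = -14.7500; (r_i+r_j)·cross = 1.5·-14.7500 = -22.1250
Σcross = 1126.2500 → A = |Σcross|/2 = 563.1250 mm²
Σ(r_i+r_j)·cross = 30544.5000 → first moment M = |Σ|/6 = 5090.7500
R_c = M/A = 5090.7500/563.1250 = 9.0402 mm
θ = 224° = 3.909538 rad
V = θ·R_c·A = 3.909538·9.0402·563.1250 = 19902.478 mm³

Volume = 19902.478 mm³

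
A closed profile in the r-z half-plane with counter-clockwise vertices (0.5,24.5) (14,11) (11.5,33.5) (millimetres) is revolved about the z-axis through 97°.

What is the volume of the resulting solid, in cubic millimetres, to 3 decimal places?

Volume = 1980.774 mm³

Profile (r,z), 3 vertices: (0.5,24.5) (14,11) (11.5,33.5)
edge 0: (0.5,24.5)→(14,11)  cross = 0.5·11 − 14·24.5 = -337.5000; (r_i+r_j)·cross = 14.5·-337.5000 = -4893.7500
edge 1: (14,11)→(11.5,33.5)  cross = 14·33.5 − 11.5·11 = 342.5000; (r_i+r_j)·cross = 25.5·342.5000 = 8733.7500
edge 2: (11.5,33.5)→(0.5,24.5)  cross = 11.5·24.5 − 0.5·33.5 = 265.0000; (r_i+r_j)·cross = 12·265.0000 = 3180.0000
Σcross = 270.0000 → A = |Σcross|/2 = 135.0000 mm²
Σ(r_i+r_j)·cross = 7020.0000 → first moment M = |Σ|/6 = 1170.0000
R_c = M/A = 1170.0000/135.0000 = 8.6667 mm
θ = 97° = 1.692969 rad
V = θ·R_c·A = 1.692969·8.6667·135.0000 = 1980.774 mm³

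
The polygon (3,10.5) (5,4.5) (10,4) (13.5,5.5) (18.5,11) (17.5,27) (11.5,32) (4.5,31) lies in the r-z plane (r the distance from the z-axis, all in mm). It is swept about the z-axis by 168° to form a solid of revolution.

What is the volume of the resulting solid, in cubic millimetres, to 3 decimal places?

Volume = 10837.666 mm³

Profile (r,z), 8 vertices: (3,10.5) (5,4.5) (10,4) (13.5,5.5) (18.5,11) (17.5,27) (11.5,32) (4.5,31)
edge 0: (3,10.5)→(5,4.5)  cross = 3·4.5 − 5·10.5 = -39.0000; (r_i+r_j)·cross = 8·-39.0000 = -312.0000
edge 1: (5,4.5)→(10,4)  cross = 5·4 − 10·4.5 = -25.0000; (r_i+r_j)·cross = 15·-25.0000 = -375.0000
edge 2: (10,4)→(13.5,5.5)  cross = 10·5.5 − 13.5·4 = 1.0000; (r_i+r_j)·cross = 23.5·1.0000 = 23.5000
edge 3: (13.5,5.5)→(18.5,11)  cross = 13.5·11 − 18.5·5.5 = 46.7500; (r_i+r_j)·cross = 32·46.7500 = 1496.0000
edge 4: (18.5,11)→(17.5,27)  cross = 18.5·27 − 17.5·11 = 307.0000; (r_i+r_j)·cross = 36·307.0000 = 11052.0000
edge 5: (17.5,27)→(11.5,32)  cross = 17.5·32 − 11.5·27 = 249.5000; (r_i+r_j)·cross = 29·249.5000 = 7235.5000
edge 6: (11.5,32)→(4.5,31)  cross = 11.5·31 − 4.5·32 = 212.5000; (r_i+r_j)·cross = 16·212.5000 = 3400.0000
edge 7: (4.5,31)→(3,10.5)  cross = 4.5·10.5 − 3·31 = -45.7500; (r_i+r_j)·cross = 7.5·-45.7500 = -343.1250
Σcross = 707.0000 → A = |Σcross|/2 = 353.5000 mm²
Σ(r_i+r_j)·cross = 22176.8750 → first moment M = |Σ|/6 = 3696.1458
R_c = M/A = 3696.1458/353.5000 = 10.4559 mm
θ = 168° = 2.932153 rad
V = θ·R_c·A = 2.932153·10.4559·353.5000 = 10837.666 mm³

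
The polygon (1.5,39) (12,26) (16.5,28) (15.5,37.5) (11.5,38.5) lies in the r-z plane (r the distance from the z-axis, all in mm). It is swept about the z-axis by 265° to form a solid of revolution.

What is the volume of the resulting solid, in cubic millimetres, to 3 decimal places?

Profile (r,z), 5 vertices: (1.5,39) (12,26) (16.5,28) (15.5,37.5) (11.5,38.5)
edge 0: (1.5,39)→(12,26)  cross = 1.5·26 − 12·39 = -429.0000; (r_i+r_j)·cross = 13.5·-429.0000 = -5791.5000
edge 1: (12,26)→(16.5,28)  cross = 12·28 − 16.5·26 = -93.0000; (r_i+r_j)·cross = 28.5·-93.0000 = -2650.5000
edge 2: (16.5,28)→(15.5,37.5)  cross = 16.5·37.5 − 15.5·28 = 184.7500; (r_i+r_j)·cross = 32·184.7500 = 5912.0000
edge 3: (15.5,37.5)→(11.5,38.5)  cross = 15.5·38.5 − 11.5·37.5 = 165.5000; (r_i+r_j)·cross = 27·165.5000 = 4468.5000
edge 4: (11.5,38.5)→(1.5,39)  cross = 11.5·39 − 1.5·38.5 = 390.7500; (r_i+r_j)·cross = 13·390.7500 = 5079.7500
Σcross = 219.0000 → A = |Σcross|/2 = 109.5000 mm²
Σ(r_i+r_j)·cross = 7018.2500 → first moment M = |Σ|/6 = 1169.7083
R_c = M/A = 1169.7083/109.5000 = 10.6823 mm
θ = 265° = 4.625123 rad
V = θ·R_c·A = 4.625123·10.6823·109.5000 = 5410.044 mm³

Volume = 5410.044 mm³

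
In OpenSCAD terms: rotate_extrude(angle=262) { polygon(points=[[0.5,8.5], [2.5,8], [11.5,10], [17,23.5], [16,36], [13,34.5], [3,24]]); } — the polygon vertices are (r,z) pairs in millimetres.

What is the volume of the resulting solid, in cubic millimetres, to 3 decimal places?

Volume = 11793.631 mm³

Profile (r,z), 7 vertices: (0.5,8.5) (2.5,8) (11.5,10) (17,23.5) (16,36) (13,34.5) (3,24)
edge 0: (0.5,8.5)→(2.5,8)  cross = 0.5·8 − 2.5·8.5 = -17.2500; (r_i+r_j)·cross = 3·-17.2500 = -51.7500
edge 1: (2.5,8)→(11.5,10)  cross = 2.5·10 − 11.5·8 = -67.0000; (r_i+r_j)·cross = 14·-67.0000 = -938.0000
edge 2: (11.5,10)→(17,23.5)  cross = 11.5·23.5 − 17·10 = 100.2500; (r_i+r_j)·cross = 28.5·100.2500 = 2857.1250
edge 3: (17,23.5)→(16,36)  cross = 17·36 − 16·23.5 = 236.0000; (r_i+r_j)·cross = 33·236.0000 = 7788.0000
edge 4: (16,36)→(13,34.5)  cross = 16·34.5 − 13·36 = 84.0000; (r_i+r_j)·cross = 29·84.0000 = 2436.0000
edge 5: (13,34.5)→(3,24)  cross = 13·24 − 3·34.5 = 208.5000; (r_i+r_j)·cross = 16·208.5000 = 3336.0000
edge 6: (3,24)→(0.5,8.5)  cross = 3·8.5 − 0.5·24 = 13.5000; (r_i+r_j)·cross = 3.5·13.5000 = 47.2500
Σcross = 558.0000 → A = |Σcross|/2 = 279.0000 mm²
Σ(r_i+r_j)·cross = 15474.6250 → first moment M = |Σ|/6 = 2579.1042
R_c = M/A = 2579.1042/279.0000 = 9.2441 mm
θ = 262° = 4.572763 rad
V = θ·R_c·A = 4.572763·9.2441·279.0000 = 11793.631 mm³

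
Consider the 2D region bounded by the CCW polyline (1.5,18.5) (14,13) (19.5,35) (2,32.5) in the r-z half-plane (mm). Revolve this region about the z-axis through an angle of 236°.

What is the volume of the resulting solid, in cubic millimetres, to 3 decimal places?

Profile (r,z), 4 vertices: (1.5,18.5) (14,13) (19.5,35) (2,32.5)
edge 0: (1.5,18.5)→(14,13)  cross = 1.5·13 − 14·18.5 = -239.5000; (r_i+r_j)·cross = 15.5·-239.5000 = -3712.2500
edge 1: (14,13)→(19.5,35)  cross = 14·35 − 19.5·13 = 236.5000; (r_i+r_j)·cross = 33.5·236.5000 = 7922.7500
edge 2: (19.5,35)→(2,32.5)  cross = 19.5·32.5 − 2·35 = 563.7500; (r_i+r_j)·cross = 21.5·563.7500 = 12120.6250
edge 3: (2,32.5)→(1.5,18.5)  cross = 2·18.5 − 1.5·32.5 = -11.7500; (r_i+r_j)·cross = 3.5·-11.7500 = -41.1250
Σcross = 549.0000 → A = |Σcross|/2 = 274.5000 mm²
Σ(r_i+r_j)·cross = 16290.0000 → first moment M = |Σ|/6 = 2715.0000
R_c = M/A = 2715.0000/274.5000 = 9.8907 mm
θ = 236° = 4.118977 rad
V = θ·R_c·A = 4.118977·9.8907·274.5000 = 11183.023 mm³

Volume = 11183.023 mm³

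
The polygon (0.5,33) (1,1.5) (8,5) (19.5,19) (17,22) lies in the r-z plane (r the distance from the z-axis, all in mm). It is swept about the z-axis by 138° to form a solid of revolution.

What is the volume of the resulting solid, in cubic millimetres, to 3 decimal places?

Volume = 5973.767 mm³

Profile (r,z), 5 vertices: (0.5,33) (1,1.5) (8,5) (19.5,19) (17,22)
edge 0: (0.5,33)→(1,1.5)  cross = 0.5·1.5 − 1·33 = -32.2500; (r_i+r_j)·cross = 1.5·-32.2500 = -48.3750
edge 1: (1,1.5)→(8,5)  cross = 1·5 − 8·1.5 = -7.0000; (r_i+r_j)·cross = 9·-7.0000 = -63.0000
edge 2: (8,5)→(19.5,19)  cross = 8·19 − 19.5·5 = 54.5000; (r_i+r_j)·cross = 27.5·54.5000 = 1498.7500
edge 3: (19.5,19)→(17,22)  cross = 19.5·22 − 17·19 = 106.0000; (r_i+r_j)·cross = 36.5·106.0000 = 3869.0000
edge 4: (17,22)→(0.5,33)  cross = 17·33 − 0.5·22 = 550.0000; (r_i+r_j)·cross = 17.5·550.0000 = 9625.0000
Σcross = 671.2500 → A = |Σcross|/2 = 335.6250 mm²
Σ(r_i+r_j)·cross = 14881.3750 → first moment M = |Σ|/6 = 2480.2292
R_c = M/A = 2480.2292/335.6250 = 7.3899 mm
θ = 138° = 2.408554 rad
V = θ·R_c·A = 2.408554·7.3899·335.6250 = 5973.767 mm³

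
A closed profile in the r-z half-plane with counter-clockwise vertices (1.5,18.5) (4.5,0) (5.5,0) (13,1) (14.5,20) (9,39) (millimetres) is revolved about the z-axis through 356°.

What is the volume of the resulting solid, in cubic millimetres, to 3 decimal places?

Profile (r,z), 6 vertices: (1.5,18.5) (4.5,0) (5.5,0) (13,1) (14.5,20) (9,39)
edge 0: (1.5,18.5)→(4.5,0)  cross = 1.5·0 − 4.5·18.5 = -83.2500; (r_i+r_j)·cross = 6·-83.2500 = -499.5000
edge 1: (4.5,0)→(5.5,0)  cross = 4.5·0 − 5.5·0 = 0.0000; (r_i+r_j)·cross = 10·0.0000 = 0.0000
edge 2: (5.5,0)→(13,1)  cross = 5.5·1 − 13·0 = 5.5000; (r_i+r_j)·cross = 18.5·5.5000 = 101.7500
edge 3: (13,1)→(14.5,20)  cross = 13·20 − 14.5·1 = 245.5000; (r_i+r_j)·cross = 27.5·245.5000 = 6751.2500
edge 4: (14.5,20)→(9,39)  cross = 14.5·39 − 9·20 = 385.5000; (r_i+r_j)·cross = 23.5·385.5000 = 9059.2500
edge 5: (9,39)→(1.5,18.5)  cross = 9·18.5 − 1.5·39 = 108.0000; (r_i+r_j)·cross = 10.5·108.0000 = 1134.0000
Σcross = 661.2500 → A = |Σcross|/2 = 330.6250 mm²
Σ(r_i+r_j)·cross = 16546.7500 → first moment M = |Σ|/6 = 2757.7917
R_c = M/A = 2757.7917/330.6250 = 8.3411 mm
θ = 356° = 6.213372 rad
V = θ·R_c·A = 6.213372·8.3411·330.6250 = 17135.186 mm³

Volume = 17135.186 mm³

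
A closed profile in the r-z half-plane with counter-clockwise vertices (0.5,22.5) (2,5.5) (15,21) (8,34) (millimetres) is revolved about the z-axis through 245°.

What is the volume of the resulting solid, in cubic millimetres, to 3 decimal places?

Volume = 6027.369 mm³

Profile (r,z), 4 vertices: (0.5,22.5) (2,5.5) (15,21) (8,34)
edge 0: (0.5,22.5)→(2,5.5)  cross = 0.5·5.5 − 2·22.5 = -42.2500; (r_i+r_j)·cross = 2.5·-42.2500 = -105.6250
edge 1: (2,5.5)→(15,21)  cross = 2·21 − 15·5.5 = -40.5000; (r_i+r_j)·cross = 17·-40.5000 = -688.5000
edge 2: (15,21)→(8,34)  cross = 15·34 − 8·21 = 342.0000; (r_i+r_j)·cross = 23·342.0000 = 7866.0000
edge 3: (8,34)→(0.5,22.5)  cross = 8·22.5 − 0.5·34 = 163.0000; (r_i+r_j)·cross = 8.5·163.0000 = 1385.5000
Σcross = 422.2500 → A = |Σcross|/2 = 211.1250 mm²
Σ(r_i+r_j)·cross = 8457.3750 → first moment M = |Σ|/6 = 1409.5625
R_c = M/A = 1409.5625/211.1250 = 6.6764 mm
θ = 245° = 4.276057 rad
V = θ·R_c·A = 4.276057·6.6764·211.1250 = 6027.369 mm³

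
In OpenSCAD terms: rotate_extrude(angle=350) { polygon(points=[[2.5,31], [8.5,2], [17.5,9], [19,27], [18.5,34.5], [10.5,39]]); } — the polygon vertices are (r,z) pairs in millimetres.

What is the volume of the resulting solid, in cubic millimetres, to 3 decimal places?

Volume = 28988.101 mm³

Profile (r,z), 6 vertices: (2.5,31) (8.5,2) (17.5,9) (19,27) (18.5,34.5) (10.5,39)
edge 0: (2.5,31)→(8.5,2)  cross = 2.5·2 − 8.5·31 = -258.5000; (r_i+r_j)·cross = 11·-258.5000 = -2843.5000
edge 1: (8.5,2)→(17.5,9)  cross = 8.5·9 − 17.5·2 = 41.5000; (r_i+r_j)·cross = 26·41.5000 = 1079.0000
edge 2: (17.5,9)→(19,27)  cross = 17.5·27 − 19·9 = 301.5000; (r_i+r_j)·cross = 36.5·301.5000 = 11004.7500
edge 3: (19,27)→(18.5,34.5)  cross = 19·34.5 − 18.5·27 = 156.0000; (r_i+r_j)·cross = 37.5·156.0000 = 5850.0000
edge 4: (18.5,34.5)→(10.5,39)  cross = 18.5·39 − 10.5·34.5 = 359.2500; (r_i+r_j)·cross = 29·359.2500 = 10418.2500
edge 5: (10.5,39)→(2.5,31)  cross = 10.5·31 − 2.5·39 = 228.0000; (r_i+r_j)·cross = 13·228.0000 = 2964.0000
Σcross = 827.7500 → A = |Σcross|/2 = 413.8750 mm²
Σ(r_i+r_j)·cross = 28472.5000 → first moment M = |Σ|/6 = 4745.4167
R_c = M/A = 4745.4167/413.8750 = 11.4658 mm
θ = 350° = 6.108652 rad
V = θ·R_c·A = 6.108652·11.4658·413.8750 = 28988.101 mm³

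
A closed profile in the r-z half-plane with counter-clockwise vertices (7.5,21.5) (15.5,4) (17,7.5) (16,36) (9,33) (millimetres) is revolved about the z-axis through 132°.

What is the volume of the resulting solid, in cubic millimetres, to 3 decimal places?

Profile (r,z), 5 vertices: (7.5,21.5) (15.5,4) (17,7.5) (16,36) (9,33)
edge 0: (7.5,21.5)→(15.5,4)  cross = 7.5·4 − 15.5·21.5 = -303.2500; (r_i+r_j)·cross = 23·-303.2500 = -6974.7500
edge 1: (15.5,4)→(17,7.5)  cross = 15.5·7.5 − 17·4 = 48.2500; (r_i+r_j)·cross = 32.5·48.2500 = 1568.1250
edge 2: (17,7.5)→(16,36)  cross = 17·36 − 16·7.5 = 492.0000; (r_i+r_j)·cross = 33·492.0000 = 16236.0000
edge 3: (16,36)→(9,33)  cross = 16·33 − 9·36 = 204.0000; (r_i+r_j)·cross = 25·204.0000 = 5100.0000
edge 4: (9,33)→(7.5,21.5)  cross = 9·21.5 − 7.5·33 = -54.0000; (r_i+r_j)·cross = 16.5·-54.0000 = -891.0000
Σcross = 387.0000 → A = |Σcross|/2 = 193.5000 mm²
Σ(r_i+r_j)·cross = 15038.3750 → first moment M = |Σ|/6 = 2506.3958
R_c = M/A = 2506.3958/193.5000 = 12.9530 mm
θ = 132° = 2.303835 rad
V = θ·R_c·A = 2.303835·12.9530·193.5000 = 5774.321 mm³

Volume = 5774.321 mm³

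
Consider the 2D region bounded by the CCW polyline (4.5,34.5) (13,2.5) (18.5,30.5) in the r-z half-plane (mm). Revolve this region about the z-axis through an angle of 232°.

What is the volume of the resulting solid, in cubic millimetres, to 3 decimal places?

Volume = 10058.123 mm³

Profile (r,z), 3 vertices: (4.5,34.5) (13,2.5) (18.5,30.5)
edge 0: (4.5,34.5)→(13,2.5)  cross = 4.5·2.5 − 13·34.5 = -437.2500; (r_i+r_j)·cross = 17.5·-437.2500 = -7651.8750
edge 1: (13,2.5)→(18.5,30.5)  cross = 13·30.5 − 18.5·2.5 = 350.2500; (r_i+r_j)·cross = 31.5·350.2500 = 11032.8750
edge 2: (18.5,30.5)→(4.5,34.5)  cross = 18.5·34.5 − 4.5·30.5 = 501.0000; (r_i+r_j)·cross = 23·501.0000 = 11523.0000
Σcross = 414.0000 → A = |Σcross|/2 = 207.0000 mm²
Σ(r_i+r_j)·cross = 14904.0000 → first moment M = |Σ|/6 = 2484.0000
R_c = M/A = 2484.0000/207.0000 = 12.0000 mm
θ = 232° = 4.049164 rad
V = θ·R_c·A = 4.049164·12.0000·207.0000 = 10058.123 mm³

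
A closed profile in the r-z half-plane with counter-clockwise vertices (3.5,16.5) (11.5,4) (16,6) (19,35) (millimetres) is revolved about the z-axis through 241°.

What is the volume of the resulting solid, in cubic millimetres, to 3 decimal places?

Profile (r,z), 4 vertices: (3.5,16.5) (11.5,4) (16,6) (19,35)
edge 0: (3.5,16.5)→(11.5,4)  cross = 3.5·4 − 11.5·16.5 = -175.7500; (r_i+r_j)·cross = 15·-175.7500 = -2636.2500
edge 1: (11.5,4)→(16,6)  cross = 11.5·6 − 16·4 = 5.0000; (r_i+r_j)·cross = 27.5·5.0000 = 137.5000
edge 2: (16,6)→(19,35)  cross = 16·35 − 19·6 = 446.0000; (r_i+r_j)·cross = 35·446.0000 = 15610.0000
edge 3: (19,35)→(3.5,16.5)  cross = 19·16.5 − 3.5·35 = 191.0000; (r_i+r_j)·cross = 22.5·191.0000 = 4297.5000
Σcross = 466.2500 → A = |Σcross|/2 = 233.1250 mm²
Σ(r_i+r_j)·cross = 17408.7500 → first moment M = |Σ|/6 = 2901.4583
R_c = M/A = 2901.4583/233.1250 = 12.4459 mm
θ = 241° = 4.206243 rad
V = θ·R_c·A = 4.206243·12.4459·233.1250 = 12204.240 mm³

Volume = 12204.240 mm³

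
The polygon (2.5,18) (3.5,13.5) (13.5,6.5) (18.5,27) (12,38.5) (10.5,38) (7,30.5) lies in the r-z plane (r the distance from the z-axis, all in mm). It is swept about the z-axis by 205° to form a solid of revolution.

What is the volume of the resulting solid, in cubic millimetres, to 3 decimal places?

Profile (r,z), 7 vertices: (2.5,18) (3.5,13.5) (13.5,6.5) (18.5,27) (12,38.5) (10.5,38) (7,30.5)
edge 0: (2.5,18)→(3.5,13.5)  cross = 2.5·13.5 − 3.5·18 = -29.2500; (r_i+r_j)·cross = 6·-29.2500 = -175.5000
edge 1: (3.5,13.5)→(13.5,6.5)  cross = 3.5·6.5 − 13.5·13.5 = -159.5000; (r_i+r_j)·cross = 17·-159.5000 = -2711.5000
edge 2: (13.5,6.5)→(18.5,27)  cross = 13.5·27 − 18.5·6.5 = 244.2500; (r_i+r_j)·cross = 32·244.2500 = 7816.0000
edge 3: (18.5,27)→(12,38.5)  cross = 18.5·38.5 − 12·27 = 388.2500; (r_i+r_j)·cross = 30.5·388.2500 = 11841.6250
edge 4: (12,38.5)→(10.5,38)  cross = 12·38 − 10.5·38.5 = 51.7500; (r_i+r_j)·cross = 22.5·51.7500 = 1164.3750
edge 5: (10.5,38)→(7,30.5)  cross = 10.5·30.5 − 7·38 = 54.2500; (r_i+r_j)·cross = 17.5·54.2500 = 949.3750
edge 6: (7,30.5)→(2.5,18)  cross = 7·18 − 2.5·30.5 = 49.7500; (r_i+r_j)·cross = 9.5·49.7500 = 472.6250
Σcross = 599.5000 → A = |Σcross|/2 = 299.7500 mm²
Σ(r_i+r_j)·cross = 19357.0000 → first moment M = |Σ|/6 = 3226.1667
R_c = M/A = 3226.1667/299.7500 = 10.7629 mm
θ = 205° = 3.577925 rad
V = θ·R_c·A = 3.577925·10.7629·299.7500 = 11542.982 mm³

Volume = 11542.982 mm³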